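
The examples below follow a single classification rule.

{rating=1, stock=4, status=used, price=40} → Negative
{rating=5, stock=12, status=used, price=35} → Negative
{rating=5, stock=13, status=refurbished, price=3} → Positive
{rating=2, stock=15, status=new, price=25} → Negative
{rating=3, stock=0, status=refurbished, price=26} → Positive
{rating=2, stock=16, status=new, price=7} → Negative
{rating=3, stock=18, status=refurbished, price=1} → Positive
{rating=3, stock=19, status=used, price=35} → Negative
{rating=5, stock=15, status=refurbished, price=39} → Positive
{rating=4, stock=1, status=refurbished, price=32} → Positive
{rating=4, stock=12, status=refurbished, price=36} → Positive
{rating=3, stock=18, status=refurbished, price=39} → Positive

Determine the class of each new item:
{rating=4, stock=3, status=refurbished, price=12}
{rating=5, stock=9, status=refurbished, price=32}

The pattern is that an item is 'Positive' exactly when: status is refurbished.
{rating=4, stock=3, status=refurbished, price=12}: status is refurbished, meets the rule → Positive.
{rating=5, stock=9, status=refurbished, price=32}: status is refurbished, meets the rule → Positive.

Positive, Positive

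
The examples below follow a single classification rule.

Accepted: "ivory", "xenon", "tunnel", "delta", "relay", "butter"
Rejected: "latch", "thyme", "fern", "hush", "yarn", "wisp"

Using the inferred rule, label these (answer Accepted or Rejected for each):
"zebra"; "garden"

All 'Accepted' examples share one property — has ≥ 2 vowels — and every 'Rejected' example lacks it.

Accepted, Accepted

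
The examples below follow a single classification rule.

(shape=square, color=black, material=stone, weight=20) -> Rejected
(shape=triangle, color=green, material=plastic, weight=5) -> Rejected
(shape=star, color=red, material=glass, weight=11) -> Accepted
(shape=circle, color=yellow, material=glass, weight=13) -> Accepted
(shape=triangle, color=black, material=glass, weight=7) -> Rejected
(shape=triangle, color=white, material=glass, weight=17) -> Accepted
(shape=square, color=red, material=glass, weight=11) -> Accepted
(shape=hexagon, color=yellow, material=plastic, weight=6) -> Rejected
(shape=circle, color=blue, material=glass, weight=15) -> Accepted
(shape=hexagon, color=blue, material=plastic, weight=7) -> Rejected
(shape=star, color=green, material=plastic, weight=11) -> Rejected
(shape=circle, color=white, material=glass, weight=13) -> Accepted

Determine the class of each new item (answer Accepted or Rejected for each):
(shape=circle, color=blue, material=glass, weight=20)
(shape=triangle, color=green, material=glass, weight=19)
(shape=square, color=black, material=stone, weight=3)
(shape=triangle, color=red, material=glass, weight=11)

One predicate separates the groups cleanly: material is glass AND weight ≥ 11.
(shape=circle, color=blue, material=glass, weight=20): material is glass, weight = 20 — checks out, so Accepted. (shape=triangle, color=green, material=glass, weight=19): material is glass, weight = 19 — checks out, so Accepted. (shape=square, color=black, material=stone, weight=3): material is stone, weight = 3 — fails this test, so Rejected. (shape=triangle, color=red, material=glass, weight=11): material is glass, weight = 11 — checks out, so Accepted.

Accepted, Accepted, Rejected, Accepted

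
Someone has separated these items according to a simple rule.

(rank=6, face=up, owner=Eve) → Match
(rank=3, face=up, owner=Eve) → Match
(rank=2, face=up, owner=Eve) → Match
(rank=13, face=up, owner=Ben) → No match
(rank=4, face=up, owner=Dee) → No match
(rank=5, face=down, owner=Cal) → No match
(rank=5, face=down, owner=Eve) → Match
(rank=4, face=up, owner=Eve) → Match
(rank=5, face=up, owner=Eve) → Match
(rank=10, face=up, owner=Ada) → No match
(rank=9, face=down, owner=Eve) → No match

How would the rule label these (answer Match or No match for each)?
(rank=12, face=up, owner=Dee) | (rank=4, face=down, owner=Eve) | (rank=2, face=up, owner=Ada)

The common property of the 'Match' items is: owner is Eve AND rank ≤ 6. No 'No match' item has it.
(rank=12, face=up, owner=Dee) — owner is Dee, rank = 12, hence No match.
(rank=4, face=down, owner=Eve) — owner is Eve, rank = 4, hence Match.
(rank=2, face=up, owner=Ada) — owner is Ada, rank = 2, hence No match.

No match, Match, No match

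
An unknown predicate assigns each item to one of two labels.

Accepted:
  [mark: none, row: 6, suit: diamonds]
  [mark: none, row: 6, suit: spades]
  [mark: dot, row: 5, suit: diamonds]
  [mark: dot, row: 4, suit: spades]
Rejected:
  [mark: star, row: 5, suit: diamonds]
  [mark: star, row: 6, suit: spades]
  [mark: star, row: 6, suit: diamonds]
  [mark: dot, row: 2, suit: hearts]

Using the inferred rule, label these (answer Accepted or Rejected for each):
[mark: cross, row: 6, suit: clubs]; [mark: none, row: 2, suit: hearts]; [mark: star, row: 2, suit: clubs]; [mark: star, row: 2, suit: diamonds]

Accepted, Rejected, Rejected, Rejected

The classifier is using: mark is not star AND row ≥ 4.
[mark: cross, row: 6, suit: clubs] — mark is cross, row = 6, hence Accepted. [mark: none, row: 2, suit: hearts] — mark is none, row = 2, hence Rejected. [mark: star, row: 2, suit: clubs] — mark is star, row = 2, hence Rejected. [mark: star, row: 2, suit: diamonds] — mark is star, row = 2, hence Rejected.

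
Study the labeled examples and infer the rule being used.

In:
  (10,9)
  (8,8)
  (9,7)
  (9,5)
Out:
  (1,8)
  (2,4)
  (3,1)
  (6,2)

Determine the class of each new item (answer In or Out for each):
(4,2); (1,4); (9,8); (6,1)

Out, Out, In, Out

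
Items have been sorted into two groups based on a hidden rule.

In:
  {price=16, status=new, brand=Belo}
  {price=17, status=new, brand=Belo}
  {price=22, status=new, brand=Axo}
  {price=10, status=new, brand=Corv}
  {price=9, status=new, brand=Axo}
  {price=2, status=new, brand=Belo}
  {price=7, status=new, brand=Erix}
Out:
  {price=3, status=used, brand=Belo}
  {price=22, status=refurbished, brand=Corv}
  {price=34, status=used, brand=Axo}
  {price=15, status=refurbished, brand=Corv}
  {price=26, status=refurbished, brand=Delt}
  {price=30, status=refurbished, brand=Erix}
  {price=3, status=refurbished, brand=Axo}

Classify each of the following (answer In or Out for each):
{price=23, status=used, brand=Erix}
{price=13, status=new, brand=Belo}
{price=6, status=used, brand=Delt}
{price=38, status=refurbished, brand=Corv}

Out, In, Out, Out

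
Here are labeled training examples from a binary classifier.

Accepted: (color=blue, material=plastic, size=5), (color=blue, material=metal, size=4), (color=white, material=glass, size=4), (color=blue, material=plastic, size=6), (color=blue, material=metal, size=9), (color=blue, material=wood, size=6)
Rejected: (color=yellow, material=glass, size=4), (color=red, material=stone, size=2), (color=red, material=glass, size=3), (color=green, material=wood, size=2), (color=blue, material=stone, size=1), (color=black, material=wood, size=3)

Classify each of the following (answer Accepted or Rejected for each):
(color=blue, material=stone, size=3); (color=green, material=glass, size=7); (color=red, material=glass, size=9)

Rejected, Accepted, Accepted

The simplest hypothesis consistent with all the labels is: color is not yellow AND size ≥ 4.
(color=blue, material=stone, size=3): color is blue, size = 3 — does not pass, so Rejected.
(color=green, material=glass, size=7): color is green, size = 7 — qualifies, so Accepted.
(color=red, material=glass, size=9): color is red, size = 9 — qualifies, so Accepted.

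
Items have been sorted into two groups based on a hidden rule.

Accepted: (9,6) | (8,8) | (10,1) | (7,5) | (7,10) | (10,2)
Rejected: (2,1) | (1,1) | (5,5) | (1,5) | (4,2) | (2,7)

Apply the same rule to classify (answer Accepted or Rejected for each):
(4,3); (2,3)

Rejected, Rejected

The pattern is that an item is 'Accepted' exactly when: sum ≥ 11.
(4,3): 4+3 = 7, lacks this property → Rejected.
(2,3): 2+3 = 5, lacks this property → Rejected.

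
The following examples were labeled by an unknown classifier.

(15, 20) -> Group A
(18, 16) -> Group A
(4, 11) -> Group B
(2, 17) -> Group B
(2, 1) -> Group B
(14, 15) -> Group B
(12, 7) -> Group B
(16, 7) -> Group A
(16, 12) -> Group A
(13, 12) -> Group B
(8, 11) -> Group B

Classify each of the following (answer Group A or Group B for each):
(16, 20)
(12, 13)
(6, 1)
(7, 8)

The simplest hypothesis consistent with all the labels is: first ≥ 15.

Group A, Group B, Group B, Group B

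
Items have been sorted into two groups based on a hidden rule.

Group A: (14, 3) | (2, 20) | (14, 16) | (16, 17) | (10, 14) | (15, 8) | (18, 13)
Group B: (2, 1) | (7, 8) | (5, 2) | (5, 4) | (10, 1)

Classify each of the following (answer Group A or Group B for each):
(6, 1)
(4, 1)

One predicate separates the groups cleanly: sum ≥ 17.
(6, 1): Group B (6+1 = 7). (4, 1): Group B (4+1 = 5).

Group B, Group B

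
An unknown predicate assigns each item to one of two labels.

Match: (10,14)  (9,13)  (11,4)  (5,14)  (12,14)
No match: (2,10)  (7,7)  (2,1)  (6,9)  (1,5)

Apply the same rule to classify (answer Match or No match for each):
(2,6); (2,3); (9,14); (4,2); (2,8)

No match, No match, Match, No match, No match

Rule: max ≥ 11. This holds for each 'Match' example and fails for each 'No match' one.
(2,6): max 6, doesn't match → No match. (2,3): max 3, doesn't match → No match. (9,14): max 14, has this property → Match. (4,2): max 4, doesn't match → No match. (2,8): max 8, doesn't match → No match.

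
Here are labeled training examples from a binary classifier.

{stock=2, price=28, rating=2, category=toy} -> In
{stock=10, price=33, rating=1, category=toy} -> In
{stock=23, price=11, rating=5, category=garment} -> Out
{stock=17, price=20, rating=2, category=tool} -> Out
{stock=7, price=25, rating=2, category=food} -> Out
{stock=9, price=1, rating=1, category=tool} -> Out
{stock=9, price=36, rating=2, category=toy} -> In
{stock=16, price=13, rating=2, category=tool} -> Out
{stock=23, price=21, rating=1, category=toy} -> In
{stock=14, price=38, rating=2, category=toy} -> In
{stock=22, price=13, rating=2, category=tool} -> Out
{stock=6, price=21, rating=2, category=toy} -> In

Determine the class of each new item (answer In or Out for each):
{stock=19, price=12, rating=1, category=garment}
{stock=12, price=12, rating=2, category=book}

All 'In' examples share one property — category is toy — and every 'Out' example lacks it.
{stock=19, price=12, rating=1, category=garment}: category is garment — lacks this property, so Out.
{stock=12, price=12, rating=2, category=book}: category is book — lacks this property, so Out.

Out, Out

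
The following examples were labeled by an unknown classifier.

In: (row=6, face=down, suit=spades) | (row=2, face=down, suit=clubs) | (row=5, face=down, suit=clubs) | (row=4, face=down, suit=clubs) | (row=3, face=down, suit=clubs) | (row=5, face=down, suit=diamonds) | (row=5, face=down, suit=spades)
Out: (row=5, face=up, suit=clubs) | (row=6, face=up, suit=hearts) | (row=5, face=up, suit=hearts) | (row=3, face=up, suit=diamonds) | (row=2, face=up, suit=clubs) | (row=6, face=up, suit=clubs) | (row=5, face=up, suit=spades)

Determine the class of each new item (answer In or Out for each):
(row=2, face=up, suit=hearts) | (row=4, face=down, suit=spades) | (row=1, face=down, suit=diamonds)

Out, In, In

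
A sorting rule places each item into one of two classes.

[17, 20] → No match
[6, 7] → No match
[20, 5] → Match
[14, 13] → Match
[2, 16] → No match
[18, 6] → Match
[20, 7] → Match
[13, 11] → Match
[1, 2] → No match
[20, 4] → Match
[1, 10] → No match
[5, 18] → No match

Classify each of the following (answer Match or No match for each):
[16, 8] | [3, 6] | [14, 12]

Match, No match, Match

'Match' ⟺ first > second.
[16, 8] → 16 > 8 → Match. [3, 6] → 3 < 6 → No match. [14, 12] → 14 > 12 → Match.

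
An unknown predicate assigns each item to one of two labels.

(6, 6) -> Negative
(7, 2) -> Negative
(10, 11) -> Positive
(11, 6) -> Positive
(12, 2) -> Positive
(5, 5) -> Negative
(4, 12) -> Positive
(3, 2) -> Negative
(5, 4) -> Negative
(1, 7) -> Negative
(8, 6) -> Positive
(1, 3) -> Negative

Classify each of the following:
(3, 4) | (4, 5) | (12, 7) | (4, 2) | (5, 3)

Negative, Negative, Positive, Negative, Negative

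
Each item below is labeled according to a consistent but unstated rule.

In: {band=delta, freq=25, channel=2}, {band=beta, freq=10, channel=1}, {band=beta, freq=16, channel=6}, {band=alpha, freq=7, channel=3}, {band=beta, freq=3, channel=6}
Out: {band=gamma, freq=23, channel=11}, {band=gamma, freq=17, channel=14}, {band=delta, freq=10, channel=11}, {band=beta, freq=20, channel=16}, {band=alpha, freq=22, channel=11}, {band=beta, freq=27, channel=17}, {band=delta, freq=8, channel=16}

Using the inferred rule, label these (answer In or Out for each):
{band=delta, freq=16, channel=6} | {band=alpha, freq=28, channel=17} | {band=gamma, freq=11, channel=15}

In, Out, Out

The distinguishing property — channel ≤ 6 — holds for all the 'In' cases and none of the 'Out' cases.
{band=delta, freq=16, channel=6}: channel = 6 — satisfies this, so In. {band=alpha, freq=28, channel=17}: channel = 17 — does not satisfy this, so Out. {band=gamma, freq=11, channel=15}: channel = 15 — does not satisfy this, so Out.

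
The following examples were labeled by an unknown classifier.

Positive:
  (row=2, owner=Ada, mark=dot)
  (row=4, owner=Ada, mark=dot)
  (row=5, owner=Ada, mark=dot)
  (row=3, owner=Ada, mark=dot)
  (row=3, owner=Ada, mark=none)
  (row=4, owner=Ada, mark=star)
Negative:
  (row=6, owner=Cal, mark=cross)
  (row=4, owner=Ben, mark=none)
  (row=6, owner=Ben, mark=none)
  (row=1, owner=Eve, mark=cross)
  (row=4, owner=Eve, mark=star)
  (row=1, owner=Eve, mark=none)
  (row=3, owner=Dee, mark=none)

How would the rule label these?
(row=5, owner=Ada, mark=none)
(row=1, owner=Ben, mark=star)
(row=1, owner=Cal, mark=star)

Positive, Negative, Negative

The common property of the 'Positive' items is: owner is Ada. No 'Negative' item has it.
(row=5, owner=Ada, mark=none) — owner is Ada, hence Positive.
(row=1, owner=Ben, mark=star) — owner is Ben, hence Negative.
(row=1, owner=Cal, mark=star) — owner is Cal, hence Negative.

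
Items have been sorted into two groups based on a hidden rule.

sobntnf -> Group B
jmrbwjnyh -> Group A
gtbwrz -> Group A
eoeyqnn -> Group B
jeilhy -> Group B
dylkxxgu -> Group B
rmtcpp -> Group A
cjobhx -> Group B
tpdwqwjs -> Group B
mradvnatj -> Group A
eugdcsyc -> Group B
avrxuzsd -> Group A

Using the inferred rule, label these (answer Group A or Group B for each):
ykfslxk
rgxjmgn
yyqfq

Every 'Group A' example satisfies: contains 'r'. None of the 'Group B' examples do.
Group B: ykfslxk, since no 'r'.
Group A: rgxjmgn, since has 'r'.
Group B: yyqfq, since no 'r'.

Group B, Group A, Group B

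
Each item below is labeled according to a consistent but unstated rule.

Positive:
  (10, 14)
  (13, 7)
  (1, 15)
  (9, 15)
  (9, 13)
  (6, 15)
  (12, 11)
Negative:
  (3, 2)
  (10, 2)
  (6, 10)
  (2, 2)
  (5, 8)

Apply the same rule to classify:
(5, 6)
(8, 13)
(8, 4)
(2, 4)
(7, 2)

The classifier is using: max ≥ 11.
(5, 6): max 6, fails this test → Negative.
(8, 13): max 13, meets the rule → Positive.
(8, 4): max 8, fails this test → Negative.
(2, 4): max 4, fails this test → Negative.
(7, 2): max 7, fails this test → Negative.

Negative, Positive, Negative, Negative, Negative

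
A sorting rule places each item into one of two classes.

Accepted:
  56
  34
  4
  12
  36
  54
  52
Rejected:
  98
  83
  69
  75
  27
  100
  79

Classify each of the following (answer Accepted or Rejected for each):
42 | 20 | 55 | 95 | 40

The rule appears to be: even AND at most 56.

Accepted, Accepted, Rejected, Rejected, Accepted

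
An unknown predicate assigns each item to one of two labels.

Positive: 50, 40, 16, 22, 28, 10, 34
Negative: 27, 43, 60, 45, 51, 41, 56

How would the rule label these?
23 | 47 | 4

The pattern is that an item is 'Positive' exactly when: even AND at most 50.

Negative, Negative, Positive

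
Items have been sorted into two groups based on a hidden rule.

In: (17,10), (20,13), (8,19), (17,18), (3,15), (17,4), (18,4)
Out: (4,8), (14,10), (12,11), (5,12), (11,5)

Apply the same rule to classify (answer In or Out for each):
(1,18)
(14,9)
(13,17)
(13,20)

'In' ⟺ max ≥ 15.
(1,18): max 18, satisfies this → In. (14,9): max 14, doesn't match → Out. (13,17): max 17, satisfies this → In. (13,20): max 20, satisfies this → In.

In, Out, In, In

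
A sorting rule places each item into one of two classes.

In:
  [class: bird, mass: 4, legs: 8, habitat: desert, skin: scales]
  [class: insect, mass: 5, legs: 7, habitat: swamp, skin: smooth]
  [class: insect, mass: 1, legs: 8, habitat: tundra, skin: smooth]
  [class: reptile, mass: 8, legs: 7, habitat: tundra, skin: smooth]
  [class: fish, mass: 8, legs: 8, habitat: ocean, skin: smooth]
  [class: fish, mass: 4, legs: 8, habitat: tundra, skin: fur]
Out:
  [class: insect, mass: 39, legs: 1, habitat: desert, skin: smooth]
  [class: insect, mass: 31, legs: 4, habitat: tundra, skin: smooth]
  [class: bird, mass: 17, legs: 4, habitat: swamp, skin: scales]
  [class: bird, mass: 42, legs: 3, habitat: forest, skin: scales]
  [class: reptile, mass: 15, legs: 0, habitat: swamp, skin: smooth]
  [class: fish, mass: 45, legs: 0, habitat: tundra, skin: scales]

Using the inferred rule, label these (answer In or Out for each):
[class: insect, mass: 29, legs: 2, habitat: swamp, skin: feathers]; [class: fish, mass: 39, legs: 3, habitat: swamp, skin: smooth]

The classifier is using: legs ≥ 7.
[class: insect, mass: 29, legs: 2, habitat: swamp, skin: feathers]: Out (legs = 2). [class: fish, mass: 39, legs: 3, habitat: swamp, skin: smooth]: Out (legs = 3).

Out, Out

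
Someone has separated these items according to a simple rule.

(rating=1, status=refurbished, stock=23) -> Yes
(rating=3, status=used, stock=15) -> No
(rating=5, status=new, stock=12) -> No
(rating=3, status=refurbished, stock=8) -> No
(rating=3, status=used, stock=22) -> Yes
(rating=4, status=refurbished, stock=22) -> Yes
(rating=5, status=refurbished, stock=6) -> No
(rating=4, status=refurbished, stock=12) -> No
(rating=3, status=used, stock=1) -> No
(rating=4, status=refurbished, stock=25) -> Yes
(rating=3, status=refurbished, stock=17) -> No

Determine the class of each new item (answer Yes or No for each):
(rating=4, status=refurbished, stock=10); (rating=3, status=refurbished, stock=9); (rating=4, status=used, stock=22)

The distinguishing property — stock ≥ 22 — holds for all the 'Yes' cases and none of the 'No' cases.

No, No, Yes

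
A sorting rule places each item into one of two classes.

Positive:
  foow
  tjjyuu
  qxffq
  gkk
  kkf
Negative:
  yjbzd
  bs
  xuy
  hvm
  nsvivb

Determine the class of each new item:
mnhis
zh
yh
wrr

Negative, Negative, Negative, Positive

Looking at the examples, the only property every 'Positive' case has and every 'Negative' case lacks is: has a double letter.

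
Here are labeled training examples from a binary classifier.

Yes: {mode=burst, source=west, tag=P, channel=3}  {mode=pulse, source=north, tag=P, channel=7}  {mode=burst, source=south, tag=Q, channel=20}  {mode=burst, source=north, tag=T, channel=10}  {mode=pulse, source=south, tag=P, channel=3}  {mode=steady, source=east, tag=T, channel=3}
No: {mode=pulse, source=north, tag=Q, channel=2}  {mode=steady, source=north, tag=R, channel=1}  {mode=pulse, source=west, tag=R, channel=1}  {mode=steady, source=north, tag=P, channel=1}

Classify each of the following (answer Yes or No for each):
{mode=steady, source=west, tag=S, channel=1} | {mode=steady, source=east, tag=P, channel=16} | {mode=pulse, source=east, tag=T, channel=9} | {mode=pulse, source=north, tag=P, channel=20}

No, Yes, Yes, Yes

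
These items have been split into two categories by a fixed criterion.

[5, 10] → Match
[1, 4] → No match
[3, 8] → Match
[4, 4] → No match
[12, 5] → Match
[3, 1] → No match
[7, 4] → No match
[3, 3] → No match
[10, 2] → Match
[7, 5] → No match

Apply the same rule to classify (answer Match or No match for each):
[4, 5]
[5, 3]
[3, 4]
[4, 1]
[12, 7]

The pattern is that an item is 'Match' exactly when: max ≥ 8.
[4, 5] — max 5, hence No match.
[5, 3] — max 5, hence No match.
[3, 4] — max 4, hence No match.
[4, 1] — max 4, hence No match.
[12, 7] — max 12, hence Match.

No match, No match, No match, No match, Match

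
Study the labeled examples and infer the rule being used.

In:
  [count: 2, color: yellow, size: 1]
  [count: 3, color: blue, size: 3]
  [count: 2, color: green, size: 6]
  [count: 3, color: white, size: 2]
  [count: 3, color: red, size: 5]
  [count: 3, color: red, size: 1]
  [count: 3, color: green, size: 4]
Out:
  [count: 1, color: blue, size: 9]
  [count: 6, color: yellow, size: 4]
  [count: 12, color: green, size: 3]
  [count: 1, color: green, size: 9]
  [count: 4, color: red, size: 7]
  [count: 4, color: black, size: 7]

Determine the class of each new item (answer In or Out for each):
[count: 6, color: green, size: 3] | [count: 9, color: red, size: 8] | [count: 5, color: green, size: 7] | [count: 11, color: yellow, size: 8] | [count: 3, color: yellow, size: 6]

Out, Out, Out, Out, In

A rule that fits every label: count ≤ 3 AND size ≤ 6 — true of each 'In' example, false of each 'Out' one.
[count: 6, color: green, size: 3] — count = 6, size = 3, hence Out. [count: 9, color: red, size: 8] — count = 9, size = 8, hence Out. [count: 5, color: green, size: 7] — count = 5, size = 7, hence Out. [count: 11, color: yellow, size: 8] — count = 11, size = 8, hence Out. [count: 3, color: yellow, size: 6] — count = 3, size = 6, hence In.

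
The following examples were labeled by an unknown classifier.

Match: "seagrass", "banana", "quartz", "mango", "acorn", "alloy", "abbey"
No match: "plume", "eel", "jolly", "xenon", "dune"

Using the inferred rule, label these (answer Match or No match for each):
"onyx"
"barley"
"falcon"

Every 'Match' example satisfies: contains 'a'. None of the 'No match' examples do.
"onyx": no 'a', doesn't qualify → No match.
"barley": has 'a', checks out → Match.
"falcon": has 'a', checks out → Match.

No match, Match, Match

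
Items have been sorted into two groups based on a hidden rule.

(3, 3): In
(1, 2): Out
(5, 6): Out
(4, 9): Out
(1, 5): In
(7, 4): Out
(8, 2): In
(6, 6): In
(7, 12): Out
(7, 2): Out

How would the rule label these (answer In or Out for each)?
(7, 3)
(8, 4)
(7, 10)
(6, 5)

The pattern is that an item is 'In' exactly when: sum is even.
(7, 3): In (7+3 = 10). (8, 4): In (8+4 = 12). (7, 10): Out (7+10 = 17). (6, 5): Out (6+5 = 11).

In, In, Out, Out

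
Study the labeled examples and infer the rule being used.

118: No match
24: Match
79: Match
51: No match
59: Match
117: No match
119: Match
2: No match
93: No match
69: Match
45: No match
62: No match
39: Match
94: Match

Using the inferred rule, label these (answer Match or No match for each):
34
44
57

Match, Match, No match

The rule appears to be: ≡ 4 (mod 5).
34 → 34 mod 5 = 4 → Match.
44 → 44 mod 5 = 4 → Match.
57 → 57 mod 5 = 2 → No match.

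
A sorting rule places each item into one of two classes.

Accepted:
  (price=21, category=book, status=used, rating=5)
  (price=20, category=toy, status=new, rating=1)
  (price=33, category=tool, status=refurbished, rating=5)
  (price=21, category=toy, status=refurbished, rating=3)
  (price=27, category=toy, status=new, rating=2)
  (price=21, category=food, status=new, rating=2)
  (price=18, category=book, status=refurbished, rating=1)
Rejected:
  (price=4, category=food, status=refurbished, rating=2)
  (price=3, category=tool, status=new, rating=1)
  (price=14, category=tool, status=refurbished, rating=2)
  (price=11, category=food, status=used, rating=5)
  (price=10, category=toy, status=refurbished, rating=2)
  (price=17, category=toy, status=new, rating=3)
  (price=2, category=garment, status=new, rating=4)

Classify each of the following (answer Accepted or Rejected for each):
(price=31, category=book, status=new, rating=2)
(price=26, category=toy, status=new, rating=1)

Accepted, Accepted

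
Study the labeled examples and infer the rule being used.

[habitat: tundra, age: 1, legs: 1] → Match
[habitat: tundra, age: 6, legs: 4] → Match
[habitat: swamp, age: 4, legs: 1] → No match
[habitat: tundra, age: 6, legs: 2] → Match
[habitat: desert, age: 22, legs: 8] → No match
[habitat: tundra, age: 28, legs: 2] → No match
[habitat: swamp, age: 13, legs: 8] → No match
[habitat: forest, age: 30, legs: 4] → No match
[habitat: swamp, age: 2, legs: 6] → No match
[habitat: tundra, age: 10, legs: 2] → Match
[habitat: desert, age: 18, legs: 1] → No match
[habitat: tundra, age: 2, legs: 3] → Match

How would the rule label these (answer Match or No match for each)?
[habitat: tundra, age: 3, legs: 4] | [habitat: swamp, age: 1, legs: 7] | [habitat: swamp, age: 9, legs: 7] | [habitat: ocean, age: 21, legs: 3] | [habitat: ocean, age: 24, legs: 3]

Match, No match, No match, No match, No match

The common property of the 'Match' items is: habitat is tundra AND age ≤ 10. No 'No match' item has it.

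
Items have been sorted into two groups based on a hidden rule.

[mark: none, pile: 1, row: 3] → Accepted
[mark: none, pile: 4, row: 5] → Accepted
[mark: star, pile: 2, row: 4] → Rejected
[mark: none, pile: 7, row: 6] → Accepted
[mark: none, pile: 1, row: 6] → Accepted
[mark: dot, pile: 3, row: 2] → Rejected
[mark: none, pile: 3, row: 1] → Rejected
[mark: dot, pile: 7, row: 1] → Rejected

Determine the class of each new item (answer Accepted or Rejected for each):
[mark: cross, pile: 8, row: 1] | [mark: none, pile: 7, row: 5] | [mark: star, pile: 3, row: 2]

Rejected, Accepted, Rejected

The rule appears to be: mark is none AND row ≥ 2.
[mark: cross, pile: 8, row: 1]: mark is cross, row = 1 — does not satisfy this, so Rejected. [mark: none, pile: 7, row: 5]: mark is none, row = 5 — satisfies this, so Accepted. [mark: star, pile: 3, row: 2]: mark is star, row = 2 — does not satisfy this, so Rejected.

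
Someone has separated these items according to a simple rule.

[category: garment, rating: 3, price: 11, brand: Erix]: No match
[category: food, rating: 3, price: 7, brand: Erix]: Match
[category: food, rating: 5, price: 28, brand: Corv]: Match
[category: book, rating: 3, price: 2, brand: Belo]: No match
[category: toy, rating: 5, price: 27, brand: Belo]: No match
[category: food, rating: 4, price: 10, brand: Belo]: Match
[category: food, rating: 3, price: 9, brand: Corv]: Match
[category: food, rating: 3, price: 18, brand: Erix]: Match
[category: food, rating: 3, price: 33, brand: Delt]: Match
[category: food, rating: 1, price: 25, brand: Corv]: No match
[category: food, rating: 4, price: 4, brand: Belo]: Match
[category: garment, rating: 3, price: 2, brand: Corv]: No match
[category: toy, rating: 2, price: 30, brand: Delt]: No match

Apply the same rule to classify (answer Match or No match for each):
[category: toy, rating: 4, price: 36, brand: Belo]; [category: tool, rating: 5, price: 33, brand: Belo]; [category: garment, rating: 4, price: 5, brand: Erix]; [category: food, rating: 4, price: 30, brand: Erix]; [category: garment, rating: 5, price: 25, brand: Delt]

No match, No match, No match, Match, No match

Every 'Match' example satisfies: category is food AND rating ≥ 2. None of the 'No match' examples do.
[category: toy, rating: 4, price: 36, brand: Belo] — category is toy, rating = 4, hence No match.
[category: tool, rating: 5, price: 33, brand: Belo] — category is tool, rating = 5, hence No match.
[category: garment, rating: 4, price: 5, brand: Erix] — category is garment, rating = 4, hence No match.
[category: food, rating: 4, price: 30, brand: Erix] — category is food, rating = 4, hence Match.
[category: garment, rating: 5, price: 25, brand: Delt] — category is garment, rating = 5, hence No match.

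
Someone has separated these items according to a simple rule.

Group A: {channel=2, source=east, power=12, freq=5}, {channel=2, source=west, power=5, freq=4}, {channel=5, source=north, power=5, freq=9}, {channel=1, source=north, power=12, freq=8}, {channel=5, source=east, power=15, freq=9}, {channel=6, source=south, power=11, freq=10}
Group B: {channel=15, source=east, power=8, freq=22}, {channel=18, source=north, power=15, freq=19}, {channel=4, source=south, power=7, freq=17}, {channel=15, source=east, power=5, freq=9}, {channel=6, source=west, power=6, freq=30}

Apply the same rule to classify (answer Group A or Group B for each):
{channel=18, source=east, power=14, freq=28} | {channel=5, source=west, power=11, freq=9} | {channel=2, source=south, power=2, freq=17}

The classifier is using: channel ≤ 6 AND freq ≤ 10.
{channel=18, source=east, power=14, freq=28}: Group B (channel = 18, freq = 28).
{channel=5, source=west, power=11, freq=9}: Group A (channel = 5, freq = 9).
{channel=2, source=south, power=2, freq=17}: Group B (channel = 2, freq = 17).

Group B, Group A, Group B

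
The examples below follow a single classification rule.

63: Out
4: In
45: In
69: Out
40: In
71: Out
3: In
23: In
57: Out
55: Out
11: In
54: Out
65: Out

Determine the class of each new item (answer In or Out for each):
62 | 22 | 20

Out, In, In

The common property of the 'In' items is: at most 45. No 'Out' item has it.
62 → 62 > 45 → Out. 22 → 22 ≤ 45 → In. 20 → 20 ≤ 45 → In.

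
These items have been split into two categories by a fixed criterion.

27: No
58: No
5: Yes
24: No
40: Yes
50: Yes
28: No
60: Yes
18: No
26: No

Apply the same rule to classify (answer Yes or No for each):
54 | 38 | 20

No, No, Yes

Every 'Yes' example satisfies: multiple of 5. None of the 'No' examples do.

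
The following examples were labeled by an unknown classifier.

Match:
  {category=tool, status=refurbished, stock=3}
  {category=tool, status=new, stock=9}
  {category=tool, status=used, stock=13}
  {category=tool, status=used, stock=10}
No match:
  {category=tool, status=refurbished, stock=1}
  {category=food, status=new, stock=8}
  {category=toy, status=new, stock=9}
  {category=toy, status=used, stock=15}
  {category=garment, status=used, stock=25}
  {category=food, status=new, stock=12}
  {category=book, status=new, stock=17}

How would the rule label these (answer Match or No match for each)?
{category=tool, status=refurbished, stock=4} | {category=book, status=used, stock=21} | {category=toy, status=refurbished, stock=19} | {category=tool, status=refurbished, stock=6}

All 'Match' examples share one property — category is tool AND stock ≥ 3 — and every 'No match' example lacks it.
Match: {category=tool, status=refurbished, stock=4}, since category is tool, stock = 4.
No match: {category=book, status=used, stock=21}, since category is book, stock = 21.
No match: {category=toy, status=refurbished, stock=19}, since category is toy, stock = 19.
Match: {category=tool, status=refurbished, stock=6}, since category is tool, stock = 6.

Match, No match, No match, Match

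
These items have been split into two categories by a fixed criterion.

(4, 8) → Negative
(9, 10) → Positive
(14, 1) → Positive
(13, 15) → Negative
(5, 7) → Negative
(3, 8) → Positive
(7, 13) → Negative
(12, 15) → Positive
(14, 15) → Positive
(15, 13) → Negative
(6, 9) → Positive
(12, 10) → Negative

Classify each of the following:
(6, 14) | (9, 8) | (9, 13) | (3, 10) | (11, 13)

Rule: sum is odd. This holds for each 'Positive' example and fails for each 'Negative' one.
(6, 14): 6+14 = 20 — fails the rule, so Negative.
(9, 8): 9+8 = 17 — fits, so Positive.
(9, 13): 9+13 = 22 — fails the rule, so Negative.
(3, 10): 3+10 = 13 — fits, so Positive.
(11, 13): 11+13 = 24 — fails the rule, so Negative.

Negative, Positive, Negative, Positive, Negative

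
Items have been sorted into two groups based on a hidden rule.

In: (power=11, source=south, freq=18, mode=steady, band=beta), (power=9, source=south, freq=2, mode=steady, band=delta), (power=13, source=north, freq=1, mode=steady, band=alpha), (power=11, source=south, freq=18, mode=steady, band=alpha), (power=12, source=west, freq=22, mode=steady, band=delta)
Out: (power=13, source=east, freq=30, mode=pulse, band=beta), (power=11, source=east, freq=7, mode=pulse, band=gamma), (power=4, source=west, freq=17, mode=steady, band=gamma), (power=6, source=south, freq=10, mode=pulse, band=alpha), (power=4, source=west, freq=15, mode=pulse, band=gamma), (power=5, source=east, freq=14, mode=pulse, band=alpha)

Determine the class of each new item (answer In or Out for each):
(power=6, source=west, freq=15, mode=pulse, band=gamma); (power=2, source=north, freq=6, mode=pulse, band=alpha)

Out, Out

'In' ⟺ mode is steady AND power ≥ 5.
(power=6, source=west, freq=15, mode=pulse, band=gamma): mode is pulse, power = 6 — does not fit, so Out. (power=2, source=north, freq=6, mode=pulse, band=alpha): mode is pulse, power = 2 — does not fit, so Out.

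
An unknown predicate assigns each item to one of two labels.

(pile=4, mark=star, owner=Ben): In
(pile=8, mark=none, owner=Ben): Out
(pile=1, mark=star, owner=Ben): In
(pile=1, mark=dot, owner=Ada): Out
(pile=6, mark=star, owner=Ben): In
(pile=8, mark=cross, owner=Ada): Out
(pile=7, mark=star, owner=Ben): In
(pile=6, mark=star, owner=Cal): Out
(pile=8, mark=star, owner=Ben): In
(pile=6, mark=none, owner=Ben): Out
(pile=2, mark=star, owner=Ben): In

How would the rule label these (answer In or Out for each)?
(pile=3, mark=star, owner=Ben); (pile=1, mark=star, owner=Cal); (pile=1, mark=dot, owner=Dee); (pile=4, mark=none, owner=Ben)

The pattern is that an item is 'In' exactly when: owner is Ben AND mark is star.
(pile=3, mark=star, owner=Ben): In (owner is Ben, mark is star). (pile=1, mark=star, owner=Cal): Out (owner is Cal, mark is star). (pile=1, mark=dot, owner=Dee): Out (owner is Dee, mark is dot). (pile=4, mark=none, owner=Ben): Out (owner is Ben, mark is none).

In, Out, Out, Out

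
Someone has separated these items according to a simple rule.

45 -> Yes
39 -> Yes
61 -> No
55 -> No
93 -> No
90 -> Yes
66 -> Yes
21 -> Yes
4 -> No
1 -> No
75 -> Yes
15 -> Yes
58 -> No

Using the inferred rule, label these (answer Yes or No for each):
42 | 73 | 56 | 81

Yes, No, No, Yes

The rule appears to be: multiple of 3 AND at most 90.
42: 42 = 3·14, 42 ≤ 90, meets the rule → Yes. 73: 73 = 3·24 + 1, 73 ≤ 90, does not fit → No. 56: 56 = 3·18 + 2, 56 ≤ 90, does not fit → No. 81: 81 = 3·27, 81 ≤ 90, meets the rule → Yes.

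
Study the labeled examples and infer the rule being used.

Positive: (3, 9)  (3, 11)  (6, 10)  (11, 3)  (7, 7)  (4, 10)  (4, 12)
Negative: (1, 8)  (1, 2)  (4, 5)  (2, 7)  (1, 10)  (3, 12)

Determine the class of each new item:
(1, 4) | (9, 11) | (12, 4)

One predicate separates the groups cleanly: sum is even.
(1, 4): Negative (1+4 = 5). (9, 11): Positive (9+11 = 20). (12, 4): Positive (12+4 = 16).

Negative, Positive, Positive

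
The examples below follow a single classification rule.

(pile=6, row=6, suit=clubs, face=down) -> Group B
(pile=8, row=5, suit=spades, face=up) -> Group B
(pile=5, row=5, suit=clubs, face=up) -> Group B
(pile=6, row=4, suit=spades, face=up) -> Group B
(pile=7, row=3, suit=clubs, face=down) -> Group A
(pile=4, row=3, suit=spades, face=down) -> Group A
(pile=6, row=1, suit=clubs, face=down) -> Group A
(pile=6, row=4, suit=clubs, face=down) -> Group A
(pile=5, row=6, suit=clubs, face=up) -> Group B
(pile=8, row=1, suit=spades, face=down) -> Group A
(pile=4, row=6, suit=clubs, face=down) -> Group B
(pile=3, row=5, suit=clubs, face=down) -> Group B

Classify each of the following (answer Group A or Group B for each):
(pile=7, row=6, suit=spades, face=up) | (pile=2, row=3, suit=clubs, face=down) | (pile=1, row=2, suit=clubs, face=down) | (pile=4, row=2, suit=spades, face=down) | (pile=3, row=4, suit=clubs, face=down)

The common property of the 'Group A' items is: face is down AND row ≤ 4. No 'Group B' item has it.
(pile=7, row=6, suit=spades, face=up) → face is up, row = 6 → Group B. (pile=2, row=3, suit=clubs, face=down) → face is down, row = 3 → Group A. (pile=1, row=2, suit=clubs, face=down) → face is down, row = 2 → Group A. (pile=4, row=2, suit=spades, face=down) → face is down, row = 2 → Group A. (pile=3, row=4, suit=clubs, face=down) → face is down, row = 4 → Group A.

Group B, Group A, Group A, Group A, Group A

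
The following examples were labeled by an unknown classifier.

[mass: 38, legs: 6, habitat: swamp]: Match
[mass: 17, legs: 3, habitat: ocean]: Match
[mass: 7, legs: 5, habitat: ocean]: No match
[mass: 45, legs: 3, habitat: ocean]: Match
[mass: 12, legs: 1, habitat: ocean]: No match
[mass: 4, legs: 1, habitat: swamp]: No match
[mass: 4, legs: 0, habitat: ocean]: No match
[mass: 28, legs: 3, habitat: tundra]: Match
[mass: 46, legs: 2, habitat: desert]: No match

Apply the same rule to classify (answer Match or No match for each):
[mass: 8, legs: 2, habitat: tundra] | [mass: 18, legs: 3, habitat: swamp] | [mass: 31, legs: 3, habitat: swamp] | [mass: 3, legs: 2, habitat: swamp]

The common property of the 'Match' items is: legs ≥ 3 AND mass ≥ 12. No 'No match' item has it.
[mass: 8, legs: 2, habitat: tundra] → legs = 2, mass = 8 → No match. [mass: 18, legs: 3, habitat: swamp] → legs = 3, mass = 18 → Match. [mass: 31, legs: 3, habitat: swamp] → legs = 3, mass = 31 → Match. [mass: 3, legs: 2, habitat: swamp] → legs = 2, mass = 3 → No match.

No match, Match, Match, No match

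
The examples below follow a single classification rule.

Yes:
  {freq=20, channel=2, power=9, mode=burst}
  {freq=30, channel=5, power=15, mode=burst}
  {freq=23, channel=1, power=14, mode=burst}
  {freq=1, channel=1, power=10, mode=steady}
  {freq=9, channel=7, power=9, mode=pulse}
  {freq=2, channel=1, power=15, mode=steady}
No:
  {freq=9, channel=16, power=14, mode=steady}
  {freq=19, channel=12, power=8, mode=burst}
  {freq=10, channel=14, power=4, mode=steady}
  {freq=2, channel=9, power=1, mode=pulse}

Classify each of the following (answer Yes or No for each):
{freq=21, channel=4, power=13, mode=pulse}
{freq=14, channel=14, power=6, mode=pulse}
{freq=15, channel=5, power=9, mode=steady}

Yes, No, Yes

All 'Yes' examples share one property — channel ≤ 7 — and every 'No' example lacks it.
{freq=21, channel=4, power=13, mode=pulse} — channel = 4, hence Yes. {freq=14, channel=14, power=6, mode=pulse} — channel = 14, hence No. {freq=15, channel=5, power=9, mode=steady} — channel = 5, hence Yes.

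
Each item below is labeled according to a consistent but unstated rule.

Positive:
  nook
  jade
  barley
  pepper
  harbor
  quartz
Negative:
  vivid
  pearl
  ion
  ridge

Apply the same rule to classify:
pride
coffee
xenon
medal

All 'Positive' examples share one property — even length — and every 'Negative' example lacks it.
Negative: pride, since length 5. Positive: coffee, since length 6. Negative: xenon, since length 5. Negative: medal, since length 5.

Negative, Positive, Negative, Negative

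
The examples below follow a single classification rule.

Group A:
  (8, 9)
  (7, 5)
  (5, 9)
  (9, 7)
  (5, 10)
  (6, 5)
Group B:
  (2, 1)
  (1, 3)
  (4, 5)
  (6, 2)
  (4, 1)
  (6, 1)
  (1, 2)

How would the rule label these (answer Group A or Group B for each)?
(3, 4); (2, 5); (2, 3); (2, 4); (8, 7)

'Group A' ⟺ sum ≥ 11.
(3, 4): Group B (3+4 = 7). (2, 5): Group B (2+5 = 7). (2, 3): Group B (2+3 = 5). (2, 4): Group B (2+4 = 6). (8, 7): Group A (8+7 = 15).

Group B, Group B, Group B, Group B, Group A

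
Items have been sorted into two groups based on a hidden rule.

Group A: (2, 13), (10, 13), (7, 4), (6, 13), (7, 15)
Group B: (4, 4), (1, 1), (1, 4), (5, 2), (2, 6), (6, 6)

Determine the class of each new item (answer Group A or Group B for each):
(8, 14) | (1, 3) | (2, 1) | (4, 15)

Every 'Group A' example satisfies: max ≥ 7. None of the 'Group B' examples do.
(8, 14): max 14, satisfies this → Group A. (1, 3): max 3, doesn't qualify → Group B. (2, 1): max 2, doesn't qualify → Group B. (4, 15): max 15, satisfies this → Group A.

Group A, Group B, Group B, Group A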